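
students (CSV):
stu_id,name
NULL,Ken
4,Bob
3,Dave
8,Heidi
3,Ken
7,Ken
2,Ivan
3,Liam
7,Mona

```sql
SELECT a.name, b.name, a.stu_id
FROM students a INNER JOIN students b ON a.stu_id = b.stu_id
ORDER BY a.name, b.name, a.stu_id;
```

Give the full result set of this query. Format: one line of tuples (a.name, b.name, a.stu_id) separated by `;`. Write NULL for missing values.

(Bob, Bob, 4); (Dave, Dave, 3); (Dave, Ken, 3); (Dave, Liam, 3); (Heidi, Heidi, 8); (Ivan, Ivan, 2); (Ken, Dave, 3); (Ken, Ken, 3); (Ken, Ken, 7); (Ken, Liam, 3); (Ken, Mona, 7); (Liam, Dave, 3); (Liam, Ken, 3); (Liam, Liam, 3); (Mona, Ken, 7); (Mona, Mona, 7)

INNER JOIN keeps only pairs where the ON condition holds.
Matching on a.stu_id = b.stu_id. A NULL in a compared column never satisfies the condition.
- a[0] stu_id=NULL → no match; dropped.
- a[1] stu_id=4 → 1 match(es) in b → 1 row(s).
- a[2] stu_id=3 → 3 match(es) in b → 3 row(s).
- a[3] stu_id=8 → 1 match(es) in b → 1 row(s).
- a[4] stu_id=3 → 3 match(es) in b → 3 row(s).
- a[5] stu_id=7 → 2 match(es) in b → 2 row(s).
- a[6] stu_id=2 → 1 match(es) in b → 1 row(s).
- a[7] stu_id=3 → 3 match(es) in b → 3 row(s).
- a[8] stu_id=7 → 2 match(es) in b → 2 row(s).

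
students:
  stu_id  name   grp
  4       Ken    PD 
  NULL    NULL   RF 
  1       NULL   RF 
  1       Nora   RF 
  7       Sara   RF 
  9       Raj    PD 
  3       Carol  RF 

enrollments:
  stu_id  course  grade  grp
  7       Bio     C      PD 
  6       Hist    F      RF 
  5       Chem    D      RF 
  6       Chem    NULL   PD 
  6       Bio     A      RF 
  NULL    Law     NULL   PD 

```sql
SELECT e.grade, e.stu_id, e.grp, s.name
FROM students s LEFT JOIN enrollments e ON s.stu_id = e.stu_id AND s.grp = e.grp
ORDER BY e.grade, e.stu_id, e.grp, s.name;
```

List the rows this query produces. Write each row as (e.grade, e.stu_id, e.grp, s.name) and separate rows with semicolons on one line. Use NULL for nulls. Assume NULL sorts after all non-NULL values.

(NULL, NULL, NULL, Carol); (NULL, NULL, NULL, Ken); (NULL, NULL, NULL, Nora); (NULL, NULL, NULL, Raj); (NULL, NULL, NULL, Sara); (NULL, NULL, NULL, NULL); (NULL, NULL, NULL, NULL)

LEFT JOIN keeps every row from `students`; unmatched rows get NULL for `enrollments`'s columns.
Matching on s.stu_id = e.stu_id AND s.grp = e.grp. A NULL in a compared column never satisfies the condition.
- s (stu_id=4, grp=PD) has no partner → padded with NULL.
- s (stu_id=NULL, grp=RF) has no partner → padded with NULL.
- s (stu_id=1, grp=RF) has no partner → padded with NULL.
- s (stu_id=1, grp=RF) has no partner → padded with NULL.
- s (stu_id=7, grp=RF) has no partner → padded with NULL.
- s (stu_id=9, grp=PD) has no partner → padded with NULL.
- s (stu_id=3, grp=RF) has no partner → padded with NULL.
After projecting and ordering:
e.grade | e.stu_id | e.grp | s.name
NULL | NULL | NULL | Carol
NULL | NULL | NULL | Ken
NULL | NULL | NULL | Nora
NULL | NULL | NULL | Raj
NULL | NULL | NULL | Sara
NULL | NULL | NULL | NULL
NULL | NULL | NULL | NULL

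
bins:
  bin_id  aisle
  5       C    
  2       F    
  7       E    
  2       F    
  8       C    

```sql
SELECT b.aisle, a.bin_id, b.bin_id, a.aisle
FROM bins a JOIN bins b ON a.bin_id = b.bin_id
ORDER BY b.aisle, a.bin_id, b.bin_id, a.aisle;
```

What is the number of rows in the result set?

7

INNER JOIN keeps only pairs where the ON condition holds.
Matching on a.bin_id = b.bin_id.
- bin_id=5: 1 matching b row(s), so 1 row(s) emitted.
- bin_id=2: 2 matching b row(s), so 2 row(s) emitted.
- bin_id=7: 1 matching b row(s), so 1 row(s) emitted.
- bin_id=2: 2 matching b row(s), so 2 row(s) emitted.
- bin_id=8: 1 matching b row(s), so 1 row(s) emitted.
Total: 7 rows.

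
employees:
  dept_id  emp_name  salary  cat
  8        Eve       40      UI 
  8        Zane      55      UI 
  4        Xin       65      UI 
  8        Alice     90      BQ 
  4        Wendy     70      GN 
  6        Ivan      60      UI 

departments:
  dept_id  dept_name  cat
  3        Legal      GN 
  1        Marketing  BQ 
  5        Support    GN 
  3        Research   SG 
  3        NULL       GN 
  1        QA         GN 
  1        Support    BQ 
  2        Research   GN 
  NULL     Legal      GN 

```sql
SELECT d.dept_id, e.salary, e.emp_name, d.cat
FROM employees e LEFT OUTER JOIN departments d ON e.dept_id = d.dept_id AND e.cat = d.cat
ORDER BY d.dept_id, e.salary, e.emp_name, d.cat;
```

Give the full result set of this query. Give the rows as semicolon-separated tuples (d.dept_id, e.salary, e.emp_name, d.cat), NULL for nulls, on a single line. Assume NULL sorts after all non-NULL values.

(NULL, 40, Eve, NULL); (NULL, 55, Zane, NULL); (NULL, 60, Ivan, NULL); (NULL, 65, Xin, NULL); (NULL, 70, Wendy, NULL); (NULL, 90, Alice, NULL)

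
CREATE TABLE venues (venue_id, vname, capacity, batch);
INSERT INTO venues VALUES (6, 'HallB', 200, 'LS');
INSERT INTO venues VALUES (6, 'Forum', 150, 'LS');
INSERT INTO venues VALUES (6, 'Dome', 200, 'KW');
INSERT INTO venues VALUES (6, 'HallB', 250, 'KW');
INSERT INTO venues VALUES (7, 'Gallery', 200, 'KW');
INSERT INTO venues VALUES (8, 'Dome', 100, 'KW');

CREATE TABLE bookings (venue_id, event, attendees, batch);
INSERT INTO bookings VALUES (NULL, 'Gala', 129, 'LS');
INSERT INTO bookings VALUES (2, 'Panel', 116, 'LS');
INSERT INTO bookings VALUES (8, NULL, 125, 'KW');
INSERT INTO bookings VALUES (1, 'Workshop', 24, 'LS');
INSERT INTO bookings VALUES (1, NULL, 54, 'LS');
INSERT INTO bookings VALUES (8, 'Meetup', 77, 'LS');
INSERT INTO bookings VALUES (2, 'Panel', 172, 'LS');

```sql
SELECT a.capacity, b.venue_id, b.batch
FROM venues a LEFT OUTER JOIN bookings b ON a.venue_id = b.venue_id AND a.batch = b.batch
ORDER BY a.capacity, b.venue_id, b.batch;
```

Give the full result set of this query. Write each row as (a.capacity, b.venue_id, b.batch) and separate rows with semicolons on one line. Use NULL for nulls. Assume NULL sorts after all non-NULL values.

(100, 8, KW); (150, NULL, NULL); (200, NULL, NULL); (200, NULL, NULL); (200, NULL, NULL); (250, NULL, NULL)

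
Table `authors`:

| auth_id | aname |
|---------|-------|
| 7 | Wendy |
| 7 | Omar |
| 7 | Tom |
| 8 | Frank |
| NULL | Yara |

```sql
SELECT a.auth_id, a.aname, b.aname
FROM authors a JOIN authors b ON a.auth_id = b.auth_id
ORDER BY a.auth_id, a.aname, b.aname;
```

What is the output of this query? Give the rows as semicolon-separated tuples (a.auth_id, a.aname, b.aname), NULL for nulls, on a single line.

INNER JOIN keeps only pairs where the ON condition holds.
Matching on a.auth_id = b.auth_id. A NULL in a compared column never satisfies the condition.
Matched pairs: 10.

(7, Omar, Omar); (7, Omar, Tom); (7, Omar, Wendy); (7, Tom, Omar); (7, Tom, Tom); (7, Tom, Wendy); (7, Wendy, Omar); (7, Wendy, Tom); (7, Wendy, Wendy); (8, Frank, Frank)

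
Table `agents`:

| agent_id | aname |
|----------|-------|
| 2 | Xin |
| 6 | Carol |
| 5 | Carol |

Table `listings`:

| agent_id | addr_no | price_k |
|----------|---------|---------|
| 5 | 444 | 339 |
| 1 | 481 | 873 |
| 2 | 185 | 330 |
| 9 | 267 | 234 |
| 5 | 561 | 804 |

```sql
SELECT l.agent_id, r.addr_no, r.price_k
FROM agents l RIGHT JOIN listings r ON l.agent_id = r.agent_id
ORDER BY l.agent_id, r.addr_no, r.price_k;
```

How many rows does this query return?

5

RIGHT JOIN keeps every row from `listings`; unmatched rows get NULL for `agents`'s columns.
Matching on l.agent_id = r.agent_id.
Matched pairs: 3; unmatched r rows kept: 2.
Total: 3 matched + 2 padded = 5 rows.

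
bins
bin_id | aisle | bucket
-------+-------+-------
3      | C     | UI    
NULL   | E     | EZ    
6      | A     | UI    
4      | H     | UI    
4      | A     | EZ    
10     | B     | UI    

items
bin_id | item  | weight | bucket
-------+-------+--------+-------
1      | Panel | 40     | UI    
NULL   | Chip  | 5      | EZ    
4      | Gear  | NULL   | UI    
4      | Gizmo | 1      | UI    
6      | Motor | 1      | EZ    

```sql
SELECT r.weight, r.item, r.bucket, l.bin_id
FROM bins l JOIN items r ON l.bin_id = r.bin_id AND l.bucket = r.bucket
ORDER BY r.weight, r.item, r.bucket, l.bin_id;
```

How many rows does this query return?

INNER JOIN keeps only pairs where the ON condition holds.
Matching on l.bin_id = r.bin_id AND l.bucket = r.bucket. A NULL in a compared column never satisfies the condition.
Matched pairs: 2.
Total: 2 rows.

2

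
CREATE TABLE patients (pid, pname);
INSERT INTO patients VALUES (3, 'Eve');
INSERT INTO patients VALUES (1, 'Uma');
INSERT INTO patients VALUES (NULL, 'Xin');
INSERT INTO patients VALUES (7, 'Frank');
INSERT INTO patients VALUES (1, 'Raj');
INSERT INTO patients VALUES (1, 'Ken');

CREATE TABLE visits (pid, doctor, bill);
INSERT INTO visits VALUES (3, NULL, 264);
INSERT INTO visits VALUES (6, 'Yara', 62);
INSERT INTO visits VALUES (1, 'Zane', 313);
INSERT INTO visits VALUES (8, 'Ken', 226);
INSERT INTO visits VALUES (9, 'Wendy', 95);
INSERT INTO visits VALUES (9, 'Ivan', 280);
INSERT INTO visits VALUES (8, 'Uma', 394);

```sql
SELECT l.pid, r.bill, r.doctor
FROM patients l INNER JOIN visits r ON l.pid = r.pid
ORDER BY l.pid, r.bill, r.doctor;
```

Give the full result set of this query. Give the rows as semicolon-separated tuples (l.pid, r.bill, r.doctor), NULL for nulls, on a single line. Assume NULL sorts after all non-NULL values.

(1, 313, Zane); (1, 313, Zane); (1, 313, Zane); (3, 264, NULL)

INNER JOIN keeps only pairs where the ON condition holds.
Matching on l.pid = r.pid. A NULL in a compared column never satisfies the condition.
- l row (pid=3): matches 1 r row(s) → 1 output row(s).
- l row (pid=1): matches 1 r row(s) → 1 output row(s).
- l row (pid=NULL): no match → dropped.
- l row (pid=7): no match → dropped.
- l row (pid=1): matches 1 r row(s) → 1 output row(s).
- l row (pid=1): matches 1 r row(s) → 1 output row(s).
After projecting and ordering:
l.pid | r.bill | r.doctor
1 | 313 | Zane
1 | 313 | Zane
1 | 313 | Zane
3 | 264 | NULL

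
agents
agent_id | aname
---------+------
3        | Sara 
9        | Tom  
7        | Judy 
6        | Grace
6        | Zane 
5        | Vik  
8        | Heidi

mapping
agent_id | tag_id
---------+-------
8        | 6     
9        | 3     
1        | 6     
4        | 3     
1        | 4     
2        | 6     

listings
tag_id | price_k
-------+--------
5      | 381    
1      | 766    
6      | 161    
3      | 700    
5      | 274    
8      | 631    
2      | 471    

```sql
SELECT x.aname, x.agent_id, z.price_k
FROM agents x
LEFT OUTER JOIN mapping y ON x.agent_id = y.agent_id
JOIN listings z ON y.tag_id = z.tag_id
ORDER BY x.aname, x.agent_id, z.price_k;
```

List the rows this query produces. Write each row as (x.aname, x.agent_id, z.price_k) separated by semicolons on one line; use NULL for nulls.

(Heidi, 8, 161); (Tom, 9, 700)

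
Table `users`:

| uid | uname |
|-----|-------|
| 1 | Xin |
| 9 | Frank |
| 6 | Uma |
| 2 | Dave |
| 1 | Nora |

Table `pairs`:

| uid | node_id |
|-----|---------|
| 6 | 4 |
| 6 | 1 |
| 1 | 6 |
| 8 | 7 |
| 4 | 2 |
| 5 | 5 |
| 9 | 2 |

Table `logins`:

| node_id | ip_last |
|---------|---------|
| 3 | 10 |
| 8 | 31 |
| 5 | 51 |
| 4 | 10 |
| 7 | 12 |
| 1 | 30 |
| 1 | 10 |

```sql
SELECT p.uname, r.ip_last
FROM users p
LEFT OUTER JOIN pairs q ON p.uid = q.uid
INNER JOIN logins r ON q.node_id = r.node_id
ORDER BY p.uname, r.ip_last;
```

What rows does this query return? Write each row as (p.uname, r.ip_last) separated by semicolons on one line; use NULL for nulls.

(Uma, 10); (Uma, 10); (Uma, 30)

Joins associate left-to-right: users LEFT JOIN pairs on uid gives 6 intermediate row(s).
Then INNER JOIN `logins r` on node_id: keep only rows whose q.node_id appears in r.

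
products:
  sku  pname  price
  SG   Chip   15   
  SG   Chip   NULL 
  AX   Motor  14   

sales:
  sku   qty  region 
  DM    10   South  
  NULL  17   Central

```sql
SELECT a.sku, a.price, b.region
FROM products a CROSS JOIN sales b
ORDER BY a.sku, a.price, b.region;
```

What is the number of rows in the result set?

6

CROSS JOIN pairs every row of `products` with every row of `sales`: 3 × 2 = 6 rows.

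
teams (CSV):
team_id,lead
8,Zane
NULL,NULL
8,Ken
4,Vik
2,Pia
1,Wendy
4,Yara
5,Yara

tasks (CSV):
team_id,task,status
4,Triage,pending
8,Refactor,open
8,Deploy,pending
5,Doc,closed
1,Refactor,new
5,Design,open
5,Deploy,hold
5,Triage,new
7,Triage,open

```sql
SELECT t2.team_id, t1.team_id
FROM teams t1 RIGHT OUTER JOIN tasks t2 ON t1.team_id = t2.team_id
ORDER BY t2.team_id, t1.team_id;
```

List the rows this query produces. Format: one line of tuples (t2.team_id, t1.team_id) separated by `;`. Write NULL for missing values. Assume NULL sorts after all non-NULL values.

RIGHT JOIN keeps every row from `tasks`; unmatched rows get NULL for `teams`'s columns.
Matching on t1.team_id = t2.team_id. A NULL in a compared column never satisfies the condition.
- t1[0] team_id=8 → 2 match(es) in t2 → 2 row(s).
- t1[1] team_id=NULL → no match.
- t1[2] team_id=8 → 2 match(es) in t2 → 2 row(s).
- t1[3] team_id=4 → 1 match(es) in t2 → 1 row(s).
- t1[4] team_id=2 → no match.
- t1[5] team_id=1 → 1 match(es) in t2 → 1 row(s).
- t1[6] team_id=4 → 1 match(es) in t2 → 1 row(s).
- t1[7] team_id=5 → 4 match(es) in t2 → 4 row(s).
- plus 1 unmatched t2 row(s), each kept with NULL t1 columns.

(1, 1); (4, 4); (4, 4); (5, 5); (5, 5); (5, 5); (5, 5); (7, NULL); (8, 8); (8, 8); (8, 8); (8, 8)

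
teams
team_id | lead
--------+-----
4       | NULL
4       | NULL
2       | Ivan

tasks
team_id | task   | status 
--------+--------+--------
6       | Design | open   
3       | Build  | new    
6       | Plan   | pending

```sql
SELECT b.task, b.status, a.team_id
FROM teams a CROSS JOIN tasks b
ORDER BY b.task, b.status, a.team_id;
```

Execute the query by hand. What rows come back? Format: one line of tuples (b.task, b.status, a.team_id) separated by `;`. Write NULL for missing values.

(Build, new, 2); (Build, new, 4); (Build, new, 4); (Design, open, 2); (Design, open, 4); (Design, open, 4); (Plan, pending, 2); (Plan, pending, 4); (Plan, pending, 4)

CROSS JOIN pairs every row of `teams` with every row of `tasks`: 3 × 3 = 9 rows.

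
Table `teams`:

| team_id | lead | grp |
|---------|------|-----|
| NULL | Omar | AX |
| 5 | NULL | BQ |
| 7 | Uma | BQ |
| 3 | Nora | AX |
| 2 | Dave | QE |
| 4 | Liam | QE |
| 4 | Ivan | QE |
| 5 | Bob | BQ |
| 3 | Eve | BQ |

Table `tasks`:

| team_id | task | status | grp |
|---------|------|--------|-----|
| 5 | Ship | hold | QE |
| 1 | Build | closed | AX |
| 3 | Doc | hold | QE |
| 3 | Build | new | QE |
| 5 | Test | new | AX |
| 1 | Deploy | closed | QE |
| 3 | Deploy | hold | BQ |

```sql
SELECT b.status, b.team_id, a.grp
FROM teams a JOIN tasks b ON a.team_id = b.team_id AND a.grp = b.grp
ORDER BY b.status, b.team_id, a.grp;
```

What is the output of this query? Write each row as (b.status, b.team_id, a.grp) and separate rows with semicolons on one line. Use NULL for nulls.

INNER JOIN keeps only pairs where the ON condition holds.
Matching on a.team_id = b.team_id AND a.grp = b.grp. A NULL in a compared column never satisfies the condition.
- a row (team_id=NULL, grp=AX): no match → dropped.
- a row (team_id=5, grp=BQ): no match → dropped.
- a row (team_id=7, grp=BQ): no match → dropped.
- a row (team_id=3, grp=AX): no match → dropped.
- a row (team_id=2, grp=QE): no match → dropped.
- a row (team_id=4, grp=QE): no match → dropped.
- a row (team_id=4, grp=QE): no match → dropped.
- a row (team_id=5, grp=BQ): no match → dropped.
- a row (team_id=3, grp=BQ): matches 1 b row(s) → 1 output row(s).
After projecting and ordering:
b.status | b.team_id | a.grp
hold | 3 | BQ

(hold, 3, BQ)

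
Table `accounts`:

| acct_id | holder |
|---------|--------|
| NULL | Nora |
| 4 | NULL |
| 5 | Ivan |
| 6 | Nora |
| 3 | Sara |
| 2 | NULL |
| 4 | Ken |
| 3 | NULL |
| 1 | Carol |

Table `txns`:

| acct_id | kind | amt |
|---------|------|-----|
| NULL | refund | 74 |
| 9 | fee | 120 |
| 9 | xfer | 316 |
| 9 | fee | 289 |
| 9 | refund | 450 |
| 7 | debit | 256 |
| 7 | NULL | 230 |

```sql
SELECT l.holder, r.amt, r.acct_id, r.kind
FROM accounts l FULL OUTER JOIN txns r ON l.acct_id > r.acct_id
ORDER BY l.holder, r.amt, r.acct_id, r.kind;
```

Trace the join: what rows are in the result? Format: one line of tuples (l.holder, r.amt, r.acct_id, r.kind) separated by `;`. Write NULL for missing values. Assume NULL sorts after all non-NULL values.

FULL OUTER JOIN keeps every row from both sides; unmatched rows get NULL for the other side's columns.
Matching on l.acct_id > r.acct_id. A NULL in a compared column never satisfies the condition.
- l (acct_id=NULL) has no partner → padded with NULL.
- l (acct_id=4) has no partner → padded with NULL.
- l (acct_id=5) has no partner → padded with NULL.
- l (acct_id=6) has no partner → padded with NULL.
- l (acct_id=3) has no partner → padded with NULL.
- l (acct_id=2) has no partner → padded with NULL.
- l (acct_id=4) has no partner → padded with NULL.
- l (acct_id=3) has no partner → padded with NULL.
- l (acct_id=1) has no partner → padded with NULL.
- 7 row(s) from r found no l partner → padded with NULL.

(Carol, NULL, NULL, NULL); (Ivan, NULL, NULL, NULL); (Ken, NULL, NULL, NULL); (Nora, NULL, NULL, NULL); (Nora, NULL, NULL, NULL); (Sara, NULL, NULL, NULL); (NULL, 74, NULL, refund); (NULL, 120, 9, fee); (NULL, 230, 7, NULL); (NULL, 256, 7, debit); (NULL, 289, 9, fee); (NULL, 316, 9, xfer); (NULL, 450, 9, refund); (NULL, NULL, NULL, NULL); (NULL, NULL, NULL, NULL); (NULL, NULL, NULL, NULL)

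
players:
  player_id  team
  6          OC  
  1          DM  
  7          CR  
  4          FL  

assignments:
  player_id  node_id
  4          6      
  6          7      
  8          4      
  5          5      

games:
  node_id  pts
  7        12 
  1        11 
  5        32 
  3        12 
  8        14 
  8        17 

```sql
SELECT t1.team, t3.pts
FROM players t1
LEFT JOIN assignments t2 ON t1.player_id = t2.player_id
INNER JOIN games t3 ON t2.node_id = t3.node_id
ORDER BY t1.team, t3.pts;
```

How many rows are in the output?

Evaluate left to right. First `players t1 LEFT JOIN assignments t2` on player_id: 4 row(s).
Then INNER JOIN `games t3` on node_id: keep only rows whose t2.node_id appears in t3.
Result: 1 row(s).

1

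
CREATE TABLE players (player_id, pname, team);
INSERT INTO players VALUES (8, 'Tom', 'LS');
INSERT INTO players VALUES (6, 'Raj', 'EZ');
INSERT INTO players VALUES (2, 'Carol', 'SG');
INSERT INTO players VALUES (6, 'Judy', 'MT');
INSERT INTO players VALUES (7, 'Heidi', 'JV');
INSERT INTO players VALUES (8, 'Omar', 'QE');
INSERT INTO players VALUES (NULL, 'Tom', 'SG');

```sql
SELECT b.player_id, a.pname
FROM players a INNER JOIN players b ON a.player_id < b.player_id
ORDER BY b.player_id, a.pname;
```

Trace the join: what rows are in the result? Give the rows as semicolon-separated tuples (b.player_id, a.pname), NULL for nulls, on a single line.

INNER JOIN keeps only pairs where the ON condition holds.
Matching on a.player_id < b.player_id. A NULL in a compared column never satisfies the condition.
- a (player_id=8) has no partner → excluded.
- a (player_id=6) pairs with 3 row(s) of b.
- a (player_id=2) pairs with 5 row(s) of b.
- a (player_id=6) pairs with 3 row(s) of b.
- a (player_id=7) pairs with 2 row(s) of b.
- a (player_id=8) has no partner → excluded.
- a (player_id=NULL) has no partner → excluded.

(6, Carol); (6, Carol); (7, Carol); (7, Judy); (7, Raj); (8, Carol); (8, Carol); (8, Heidi); (8, Heidi); (8, Judy); (8, Judy); (8, Raj); (8, Raj)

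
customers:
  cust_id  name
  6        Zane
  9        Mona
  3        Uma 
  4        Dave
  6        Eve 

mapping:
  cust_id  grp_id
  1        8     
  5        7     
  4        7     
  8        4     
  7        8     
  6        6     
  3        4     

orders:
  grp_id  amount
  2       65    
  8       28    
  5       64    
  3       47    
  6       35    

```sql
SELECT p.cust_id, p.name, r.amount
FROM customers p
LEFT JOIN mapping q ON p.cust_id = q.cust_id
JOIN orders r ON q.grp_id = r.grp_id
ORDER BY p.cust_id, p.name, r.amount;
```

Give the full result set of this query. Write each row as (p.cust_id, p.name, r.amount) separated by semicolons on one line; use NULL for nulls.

Step 1 — p LEFT JOIN q on cust_id → 5 row(s).
Then INNER JOIN `orders r` on grp_id: keep only rows whose q.grp_id appears in r.

(6, Eve, 35); (6, Zane, 35)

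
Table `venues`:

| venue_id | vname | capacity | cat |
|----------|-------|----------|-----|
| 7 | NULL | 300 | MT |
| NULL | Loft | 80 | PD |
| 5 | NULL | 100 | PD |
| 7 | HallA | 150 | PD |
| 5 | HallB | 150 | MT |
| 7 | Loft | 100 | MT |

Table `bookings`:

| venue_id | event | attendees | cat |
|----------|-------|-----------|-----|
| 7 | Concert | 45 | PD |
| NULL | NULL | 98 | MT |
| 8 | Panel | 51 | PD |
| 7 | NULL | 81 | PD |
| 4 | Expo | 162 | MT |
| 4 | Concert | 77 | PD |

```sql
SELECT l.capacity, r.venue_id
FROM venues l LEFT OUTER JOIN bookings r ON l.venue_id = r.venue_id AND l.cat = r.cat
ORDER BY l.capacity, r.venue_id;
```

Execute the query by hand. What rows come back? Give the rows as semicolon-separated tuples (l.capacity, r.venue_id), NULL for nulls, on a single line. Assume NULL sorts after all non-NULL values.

(80, NULL); (100, NULL); (100, NULL); (150, 7); (150, 7); (150, NULL); (300, NULL)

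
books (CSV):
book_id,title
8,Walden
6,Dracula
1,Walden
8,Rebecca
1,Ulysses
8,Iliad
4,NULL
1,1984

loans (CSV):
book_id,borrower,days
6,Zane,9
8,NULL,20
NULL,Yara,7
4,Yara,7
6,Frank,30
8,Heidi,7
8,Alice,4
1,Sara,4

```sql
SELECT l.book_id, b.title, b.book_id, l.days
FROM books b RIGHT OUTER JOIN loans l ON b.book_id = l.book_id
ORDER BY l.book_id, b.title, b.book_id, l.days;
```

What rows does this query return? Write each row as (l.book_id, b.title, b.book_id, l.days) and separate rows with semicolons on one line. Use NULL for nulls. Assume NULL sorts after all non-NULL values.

RIGHT JOIN keeps every row from `loans`; unmatched rows get NULL for `books`'s columns.
Matching on b.book_id = l.book_id. A NULL in a compared column never satisfies the condition.
Matched pairs: 15; unmatched l rows kept: 1.

(1, 1984, 1, 4); (1, Ulysses, 1, 4); (1, Walden, 1, 4); (4, NULL, 4, 7); (6, Dracula, 6, 9); (6, Dracula, 6, 30); (8, Iliad, 8, 4); (8, Iliad, 8, 7); (8, Iliad, 8, 20); (8, Rebecca, 8, 4); (8, Rebecca, 8, 7); (8, Rebecca, 8, 20); (8, Walden, 8, 4); (8, Walden, 8, 7); (8, Walden, 8, 20); (NULL, NULL, NULL, 7)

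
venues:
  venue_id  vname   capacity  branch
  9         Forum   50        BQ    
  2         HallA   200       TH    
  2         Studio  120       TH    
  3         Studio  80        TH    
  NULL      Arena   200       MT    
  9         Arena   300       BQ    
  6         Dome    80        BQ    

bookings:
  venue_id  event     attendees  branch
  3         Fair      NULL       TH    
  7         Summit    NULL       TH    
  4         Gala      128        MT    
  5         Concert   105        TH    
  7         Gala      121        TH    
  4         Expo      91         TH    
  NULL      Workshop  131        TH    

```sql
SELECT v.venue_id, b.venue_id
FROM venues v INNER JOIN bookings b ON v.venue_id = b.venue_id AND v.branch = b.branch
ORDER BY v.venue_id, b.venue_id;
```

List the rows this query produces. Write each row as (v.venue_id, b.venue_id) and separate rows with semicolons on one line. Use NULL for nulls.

(3, 3)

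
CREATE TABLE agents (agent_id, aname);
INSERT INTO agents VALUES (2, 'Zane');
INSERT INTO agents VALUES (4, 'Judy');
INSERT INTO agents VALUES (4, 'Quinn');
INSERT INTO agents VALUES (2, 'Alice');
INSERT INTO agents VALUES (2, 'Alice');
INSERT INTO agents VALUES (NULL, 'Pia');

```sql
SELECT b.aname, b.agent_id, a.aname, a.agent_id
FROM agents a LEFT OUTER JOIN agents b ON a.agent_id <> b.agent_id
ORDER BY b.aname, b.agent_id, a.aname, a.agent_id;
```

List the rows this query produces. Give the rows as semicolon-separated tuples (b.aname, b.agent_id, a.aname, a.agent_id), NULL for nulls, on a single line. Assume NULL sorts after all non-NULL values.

LEFT JOIN keeps every row from `agents a`; unmatched rows get NULL for `agents b`'s columns.
Matching on a.agent_id <> b.agent_id. A NULL in a compared column never satisfies the condition.
- a row (agent_id=2): matches 2 b row(s) → 2 output row(s).
- a row (agent_id=4): matches 3 b row(s) → 3 output row(s).
- a row (agent_id=4): matches 3 b row(s) → 3 output row(s).
- a row (agent_id=2): matches 2 b row(s) → 2 output row(s).
- a row (agent_id=2): matches 2 b row(s) → 2 output row(s).
- a row (agent_id=NULL): no match → kept, b columns NULL.

(Alice, 2, Judy, 4); (Alice, 2, Judy, 4); (Alice, 2, Quinn, 4); (Alice, 2, Quinn, 4); (Judy, 4, Alice, 2); (Judy, 4, Alice, 2); (Judy, 4, Zane, 2); (Quinn, 4, Alice, 2); (Quinn, 4, Alice, 2); (Quinn, 4, Zane, 2); (Zane, 2, Judy, 4); (Zane, 2, Quinn, 4); (NULL, NULL, Pia, NULL)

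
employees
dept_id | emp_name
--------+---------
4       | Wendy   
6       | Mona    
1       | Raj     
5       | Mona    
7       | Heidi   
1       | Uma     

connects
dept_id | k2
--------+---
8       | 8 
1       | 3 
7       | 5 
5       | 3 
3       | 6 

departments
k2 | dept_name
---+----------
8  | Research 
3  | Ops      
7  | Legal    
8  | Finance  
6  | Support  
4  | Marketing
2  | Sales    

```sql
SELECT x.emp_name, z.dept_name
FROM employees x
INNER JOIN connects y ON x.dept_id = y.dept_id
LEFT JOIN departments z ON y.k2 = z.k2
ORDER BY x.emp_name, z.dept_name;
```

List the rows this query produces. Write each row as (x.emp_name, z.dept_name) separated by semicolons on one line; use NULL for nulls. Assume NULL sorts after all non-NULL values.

Step 1 — x INNER JOIN y on dept_id → 4 row(s).
Then LEFT JOIN `departments z` on k2: each of those 4 rows is kept; rows whose y.k2 has no match in z get NULL for z's columns.

(Heidi, NULL); (Mona, Ops); (Raj, Ops); (Uma, Ops)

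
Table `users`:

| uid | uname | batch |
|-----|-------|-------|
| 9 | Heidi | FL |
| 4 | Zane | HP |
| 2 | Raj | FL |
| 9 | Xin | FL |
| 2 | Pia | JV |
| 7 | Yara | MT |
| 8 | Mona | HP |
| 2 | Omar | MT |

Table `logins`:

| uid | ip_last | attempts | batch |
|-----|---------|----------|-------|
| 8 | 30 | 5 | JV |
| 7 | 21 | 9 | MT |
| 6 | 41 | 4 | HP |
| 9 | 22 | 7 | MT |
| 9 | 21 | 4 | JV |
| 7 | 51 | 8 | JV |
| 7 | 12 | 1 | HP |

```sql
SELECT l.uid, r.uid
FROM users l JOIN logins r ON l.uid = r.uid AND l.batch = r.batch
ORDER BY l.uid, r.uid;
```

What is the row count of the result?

1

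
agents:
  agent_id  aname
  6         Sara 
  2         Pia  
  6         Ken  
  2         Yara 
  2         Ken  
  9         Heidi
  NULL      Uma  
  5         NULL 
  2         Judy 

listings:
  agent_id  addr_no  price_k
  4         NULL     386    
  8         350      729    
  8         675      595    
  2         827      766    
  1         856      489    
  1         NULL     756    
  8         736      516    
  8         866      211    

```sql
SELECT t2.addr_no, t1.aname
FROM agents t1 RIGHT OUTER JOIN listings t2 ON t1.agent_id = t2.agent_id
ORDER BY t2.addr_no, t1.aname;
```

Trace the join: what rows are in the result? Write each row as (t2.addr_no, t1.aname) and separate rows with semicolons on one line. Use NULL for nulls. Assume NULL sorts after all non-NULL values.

(350, NULL); (675, NULL); (736, NULL); (827, Judy); (827, Ken); (827, Pia); (827, Yara); (856, NULL); (866, NULL); (NULL, NULL); (NULL, NULL)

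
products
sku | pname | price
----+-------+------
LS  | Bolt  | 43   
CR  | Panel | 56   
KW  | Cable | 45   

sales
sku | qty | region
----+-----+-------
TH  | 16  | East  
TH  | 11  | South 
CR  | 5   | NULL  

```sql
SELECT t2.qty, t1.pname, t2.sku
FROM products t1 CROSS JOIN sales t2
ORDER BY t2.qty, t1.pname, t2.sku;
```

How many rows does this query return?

CROSS JOIN pairs every row of `products` with every row of `sales`: 3 × 3 = 9 rows.

9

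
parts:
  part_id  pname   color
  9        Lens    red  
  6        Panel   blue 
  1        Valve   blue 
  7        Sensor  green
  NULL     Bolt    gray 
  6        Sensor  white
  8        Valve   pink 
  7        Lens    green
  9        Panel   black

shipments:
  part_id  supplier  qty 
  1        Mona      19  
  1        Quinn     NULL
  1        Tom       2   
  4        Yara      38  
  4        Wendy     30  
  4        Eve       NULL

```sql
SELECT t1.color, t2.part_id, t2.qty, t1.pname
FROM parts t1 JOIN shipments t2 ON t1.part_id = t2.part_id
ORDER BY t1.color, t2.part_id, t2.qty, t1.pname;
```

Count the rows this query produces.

3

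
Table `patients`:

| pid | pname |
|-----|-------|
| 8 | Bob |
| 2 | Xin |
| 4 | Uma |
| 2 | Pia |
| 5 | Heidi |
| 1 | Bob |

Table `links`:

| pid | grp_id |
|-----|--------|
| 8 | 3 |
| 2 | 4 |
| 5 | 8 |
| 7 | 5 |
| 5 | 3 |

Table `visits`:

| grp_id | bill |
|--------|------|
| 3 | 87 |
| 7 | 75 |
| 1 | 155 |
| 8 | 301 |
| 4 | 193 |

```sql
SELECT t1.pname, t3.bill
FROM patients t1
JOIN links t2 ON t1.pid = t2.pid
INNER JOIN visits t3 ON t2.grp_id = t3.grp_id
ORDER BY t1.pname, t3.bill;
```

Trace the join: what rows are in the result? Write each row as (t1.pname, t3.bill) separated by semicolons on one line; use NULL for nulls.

Joins associate left-to-right: patients INNER JOIN links on pid gives 5 intermediate row(s).
Then INNER JOIN `visits t3` on grp_id: keep only rows whose t2.grp_id appears in t3.

(Bob, 87); (Heidi, 87); (Heidi, 301); (Pia, 193); (Xin, 193)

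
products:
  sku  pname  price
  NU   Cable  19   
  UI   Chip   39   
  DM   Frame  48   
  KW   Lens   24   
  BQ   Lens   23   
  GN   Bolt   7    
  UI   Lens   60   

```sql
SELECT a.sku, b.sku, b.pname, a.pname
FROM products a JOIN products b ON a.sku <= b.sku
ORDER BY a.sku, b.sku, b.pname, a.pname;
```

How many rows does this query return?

29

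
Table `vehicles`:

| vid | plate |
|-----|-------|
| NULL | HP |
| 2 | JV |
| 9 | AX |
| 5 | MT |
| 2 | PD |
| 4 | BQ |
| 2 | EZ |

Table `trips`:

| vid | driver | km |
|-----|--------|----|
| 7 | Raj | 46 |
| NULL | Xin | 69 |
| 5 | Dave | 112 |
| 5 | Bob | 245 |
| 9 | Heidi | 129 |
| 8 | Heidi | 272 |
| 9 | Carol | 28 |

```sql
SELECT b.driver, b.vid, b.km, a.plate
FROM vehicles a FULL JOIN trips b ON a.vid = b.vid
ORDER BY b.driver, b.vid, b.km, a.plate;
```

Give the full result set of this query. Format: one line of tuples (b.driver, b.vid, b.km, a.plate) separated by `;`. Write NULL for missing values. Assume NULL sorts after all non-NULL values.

(Bob, 5, 245, MT); (Carol, 9, 28, AX); (Dave, 5, 112, MT); (Heidi, 8, 272, NULL); (Heidi, 9, 129, AX); (Raj, 7, 46, NULL); (Xin, NULL, 69, NULL); (NULL, NULL, NULL, BQ); (NULL, NULL, NULL, EZ); (NULL, NULL, NULL, HP); (NULL, NULL, NULL, JV); (NULL, NULL, NULL, PD)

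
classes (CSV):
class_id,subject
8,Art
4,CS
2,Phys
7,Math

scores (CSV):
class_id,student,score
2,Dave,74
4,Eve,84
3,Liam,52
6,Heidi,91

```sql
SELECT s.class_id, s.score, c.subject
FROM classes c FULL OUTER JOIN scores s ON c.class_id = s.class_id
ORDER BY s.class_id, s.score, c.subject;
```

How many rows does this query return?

6

FULL OUTER JOIN keeps every row from both sides; unmatched rows get NULL for the other side's columns.
Matching on c.class_id = s.class_id.
Matched pairs: 2; unmatched c rows kept: 2; unmatched s rows kept: 2.
Total: 2 matched + 4 padded = 6 rows.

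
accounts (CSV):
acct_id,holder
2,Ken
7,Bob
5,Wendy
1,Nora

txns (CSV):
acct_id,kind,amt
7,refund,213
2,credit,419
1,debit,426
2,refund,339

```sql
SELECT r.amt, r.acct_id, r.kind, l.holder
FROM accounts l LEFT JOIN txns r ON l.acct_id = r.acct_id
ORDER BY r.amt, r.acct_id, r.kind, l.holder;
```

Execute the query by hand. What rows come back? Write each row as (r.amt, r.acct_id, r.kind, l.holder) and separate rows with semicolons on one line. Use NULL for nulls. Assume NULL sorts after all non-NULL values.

LEFT JOIN keeps every row from `accounts`; unmatched rows get NULL for `txns`'s columns.
Matching on l.acct_id = r.acct_id.
Matched pairs: 4; unmatched l rows kept: 1.

(213, 7, refund, Bob); (339, 2, refund, Ken); (419, 2, credit, Ken); (426, 1, debit, Nora); (NULL, NULL, NULL, Wendy)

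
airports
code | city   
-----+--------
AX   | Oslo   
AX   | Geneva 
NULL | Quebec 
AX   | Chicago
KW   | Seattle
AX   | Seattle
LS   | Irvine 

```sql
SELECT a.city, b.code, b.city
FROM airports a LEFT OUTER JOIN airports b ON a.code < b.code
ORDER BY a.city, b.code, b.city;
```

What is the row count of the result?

11

LEFT JOIN keeps every row from `airports a`; unmatched rows get NULL for `airports b`'s columns.
Matching on a.code < b.code. A NULL in a compared column never satisfies the condition.
Matched pairs: 9; unmatched a rows kept: 2.
Total: 9 matched + 2 padded = 11 rows.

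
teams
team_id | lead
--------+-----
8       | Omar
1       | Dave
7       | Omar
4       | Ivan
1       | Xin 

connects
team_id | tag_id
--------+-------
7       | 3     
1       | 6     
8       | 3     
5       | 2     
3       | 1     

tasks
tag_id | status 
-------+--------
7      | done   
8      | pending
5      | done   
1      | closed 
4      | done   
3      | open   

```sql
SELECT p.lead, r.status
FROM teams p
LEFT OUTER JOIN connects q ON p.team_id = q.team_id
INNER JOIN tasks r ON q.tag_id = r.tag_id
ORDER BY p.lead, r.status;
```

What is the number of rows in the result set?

Joins associate left-to-right: teams LEFT JOIN connects on team_id gives 5 intermediate row(s).
Then INNER JOIN `tasks r` on tag_id: keep only rows whose q.tag_id appears in r.
Result: 2 row(s).

2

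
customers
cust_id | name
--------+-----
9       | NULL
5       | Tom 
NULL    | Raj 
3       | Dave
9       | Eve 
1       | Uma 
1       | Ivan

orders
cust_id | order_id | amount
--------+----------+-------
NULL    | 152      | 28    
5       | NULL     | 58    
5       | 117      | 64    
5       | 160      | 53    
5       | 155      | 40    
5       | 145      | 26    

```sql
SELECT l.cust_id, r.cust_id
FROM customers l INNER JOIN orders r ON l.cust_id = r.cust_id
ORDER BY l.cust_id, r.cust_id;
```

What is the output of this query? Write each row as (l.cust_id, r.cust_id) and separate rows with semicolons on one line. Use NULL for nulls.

(5, 5); (5, 5); (5, 5); (5, 5); (5, 5)

INNER JOIN keeps only pairs where the ON condition holds.
Matching on l.cust_id = r.cust_id. A NULL in a compared column never satisfies the condition.
- l[0] cust_id=9 → no match; dropped.
- l[1] cust_id=5 → 5 match(es) in r → 5 row(s).
- l[2] cust_id=NULL → no match; dropped.
- l[3] cust_id=3 → no match; dropped.
- l[4] cust_id=9 → no match; dropped.
- l[5] cust_id=1 → no match; dropped.
- l[6] cust_id=1 → no match; dropped.
After projecting and ordering:
l.cust_id | r.cust_id
5 | 5
5 | 5
5 | 5
5 | 5
5 | 5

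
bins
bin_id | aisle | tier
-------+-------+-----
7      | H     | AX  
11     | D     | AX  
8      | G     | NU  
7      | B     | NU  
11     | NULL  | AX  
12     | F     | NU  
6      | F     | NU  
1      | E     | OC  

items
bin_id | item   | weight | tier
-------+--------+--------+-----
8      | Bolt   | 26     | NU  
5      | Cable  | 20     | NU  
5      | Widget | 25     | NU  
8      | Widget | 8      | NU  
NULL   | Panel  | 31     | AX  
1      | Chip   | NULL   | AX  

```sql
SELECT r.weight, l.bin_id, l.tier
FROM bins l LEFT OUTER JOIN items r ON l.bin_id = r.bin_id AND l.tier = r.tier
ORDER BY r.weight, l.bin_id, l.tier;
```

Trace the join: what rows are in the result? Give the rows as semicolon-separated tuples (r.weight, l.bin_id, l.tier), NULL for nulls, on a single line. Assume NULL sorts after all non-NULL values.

(8, 8, NU); (26, 8, NU); (NULL, 1, OC); (NULL, 6, NU); (NULL, 7, AX); (NULL, 7, NU); (NULL, 11, AX); (NULL, 11, AX); (NULL, 12, NU)

LEFT JOIN keeps every row from `bins`; unmatched rows get NULL for `items`'s columns.
Matching on l.bin_id = r.bin_id AND l.tier = r.tier. A NULL in a compared column never satisfies the condition.
- l[0] bin_id=7, tier=AX → no match; kept with NULLs on the r side.
- l[1] bin_id=11, tier=AX → no match; kept with NULLs on the r side.
- l[2] bin_id=8, tier=NU → 2 match(es) in r → 2 row(s).
- l[3] bin_id=7, tier=NU → no match; kept with NULLs on the r side.
- l[4] bin_id=11, tier=AX → no match; kept with NULLs on the r side.
- l[5] bin_id=12, tier=NU → no match; kept with NULLs on the r side.
- l[6] bin_id=6, tier=NU → no match; kept with NULLs on the r side.
- l[7] bin_id=1, tier=OC → no match; kept with NULLs on the r side.
After projecting and ordering:
r.weight | l.bin_id | l.tier
8 | 8 | NU
26 | 8 | NU
NULL | 1 | OC
NULL | 6 | NU
NULL | 7 | AX
NULL | 7 | NU
NULL | 11 | AX
NULL | 11 | AX
NULL | 12 | NU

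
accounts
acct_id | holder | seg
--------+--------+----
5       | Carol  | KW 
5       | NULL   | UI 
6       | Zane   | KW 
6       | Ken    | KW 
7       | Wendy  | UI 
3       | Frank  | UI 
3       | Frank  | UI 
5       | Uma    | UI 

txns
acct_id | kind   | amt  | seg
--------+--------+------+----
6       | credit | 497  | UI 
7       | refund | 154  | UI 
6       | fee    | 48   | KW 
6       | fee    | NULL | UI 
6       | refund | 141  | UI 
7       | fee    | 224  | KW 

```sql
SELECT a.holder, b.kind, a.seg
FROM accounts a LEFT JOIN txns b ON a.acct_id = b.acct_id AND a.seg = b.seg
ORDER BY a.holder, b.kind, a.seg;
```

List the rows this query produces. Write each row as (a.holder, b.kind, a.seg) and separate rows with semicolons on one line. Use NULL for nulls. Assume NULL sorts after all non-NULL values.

LEFT JOIN keeps every row from `accounts`; unmatched rows get NULL for `txns`'s columns.
Matching on a.acct_id = b.acct_id AND a.seg = b.seg.
- acct_id=5, seg=KW: no b row matches, row kept with b columns NULL.
- acct_id=5, seg=UI: no b row matches, row kept with b columns NULL.
- acct_id=6, seg=KW: 1 matching b row(s), so 1 row(s) emitted.
- acct_id=6, seg=KW: 1 matching b row(s), so 1 row(s) emitted.
- acct_id=7, seg=UI: 1 matching b row(s), so 1 row(s) emitted.
- acct_id=3, seg=UI: no b row matches, row kept with b columns NULL.
- acct_id=3, seg=UI: no b row matches, row kept with b columns NULL.
- acct_id=5, seg=UI: no b row matches, row kept with b columns NULL.
After projecting and ordering:
a.holder | b.kind | a.seg
Carol | NULL | KW
Frank | NULL | UI
Frank | NULL | UI
Ken | fee | KW
Uma | NULL | UI
Wendy | refund | UI
Zane | fee | KW
NULL | NULL | UI

(Carol, NULL, KW); (Frank, NULL, UI); (Frank, NULL, UI); (Ken, fee, KW); (Uma, NULL, UI); (Wendy, refund, UI); (Zane, fee, KW); (NULL, NULL, UI)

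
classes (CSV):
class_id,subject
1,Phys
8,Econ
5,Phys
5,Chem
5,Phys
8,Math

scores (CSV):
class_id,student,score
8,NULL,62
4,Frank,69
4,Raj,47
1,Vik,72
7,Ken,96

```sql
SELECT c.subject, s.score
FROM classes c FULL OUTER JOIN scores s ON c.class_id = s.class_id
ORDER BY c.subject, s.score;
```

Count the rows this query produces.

9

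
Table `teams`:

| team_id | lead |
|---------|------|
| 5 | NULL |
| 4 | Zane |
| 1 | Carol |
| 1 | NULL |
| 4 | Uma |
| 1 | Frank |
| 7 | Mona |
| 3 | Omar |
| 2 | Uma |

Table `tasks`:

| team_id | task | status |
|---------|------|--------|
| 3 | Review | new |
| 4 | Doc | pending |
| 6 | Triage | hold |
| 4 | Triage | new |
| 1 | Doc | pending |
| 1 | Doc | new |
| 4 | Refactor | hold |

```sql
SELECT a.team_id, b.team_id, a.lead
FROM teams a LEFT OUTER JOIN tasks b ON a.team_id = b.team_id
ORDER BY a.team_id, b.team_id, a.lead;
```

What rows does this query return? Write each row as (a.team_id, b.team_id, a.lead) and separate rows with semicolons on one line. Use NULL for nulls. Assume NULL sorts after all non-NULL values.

LEFT JOIN keeps every row from `teams`; unmatched rows get NULL for `tasks`'s columns.
Matching on a.team_id = b.team_id.
- a row (team_id=5): no match → kept, b columns NULL.
- a row (team_id=4): matches 3 b row(s) → 3 output row(s).
- a row (team_id=1): matches 2 b row(s) → 2 output row(s).
- a row (team_id=1): matches 2 b row(s) → 2 output row(s).
- a row (team_id=4): matches 3 b row(s) → 3 output row(s).
- a row (team_id=1): matches 2 b row(s) → 2 output row(s).
- a row (team_id=7): no match → kept, b columns NULL.
- a row (team_id=3): matches 1 b row(s) → 1 output row(s).
- a row (team_id=2): no match → kept, b columns NULL.

(1, 1, Carol); (1, 1, Carol); (1, 1, Frank); (1, 1, Frank); (1, 1, NULL); (1, 1, NULL); (2, NULL, Uma); (3, 3, Omar); (4, 4, Uma); (4, 4, Uma); (4, 4, Uma); (4, 4, Zane); (4, 4, Zane); (4, 4, Zane); (5, NULL, NULL); (7, NULL, Mona)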